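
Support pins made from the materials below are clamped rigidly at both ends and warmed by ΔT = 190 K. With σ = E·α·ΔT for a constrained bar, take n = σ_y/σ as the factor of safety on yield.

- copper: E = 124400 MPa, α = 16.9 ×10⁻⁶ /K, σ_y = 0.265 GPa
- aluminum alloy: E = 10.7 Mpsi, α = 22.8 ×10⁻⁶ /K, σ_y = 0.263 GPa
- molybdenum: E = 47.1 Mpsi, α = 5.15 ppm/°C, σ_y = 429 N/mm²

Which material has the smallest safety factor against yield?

copper

With everything in SI (GPa, ×10⁻⁶/K, MPa):
  copper: E = 124.4, α = 16.9, σ_y = 265.0 → σ = 399 MPa, n = 0.663
  aluminum alloy: E = 73.77, α = 22.8, σ_y = 263.0 → σ = 320 MPa, n = 0.823
  molybdenum: E = 324.7, α = 5.15, σ_y = 429.0 → σ = 318 MPa, n = 1.35
The minimum is copper at n = 0.663.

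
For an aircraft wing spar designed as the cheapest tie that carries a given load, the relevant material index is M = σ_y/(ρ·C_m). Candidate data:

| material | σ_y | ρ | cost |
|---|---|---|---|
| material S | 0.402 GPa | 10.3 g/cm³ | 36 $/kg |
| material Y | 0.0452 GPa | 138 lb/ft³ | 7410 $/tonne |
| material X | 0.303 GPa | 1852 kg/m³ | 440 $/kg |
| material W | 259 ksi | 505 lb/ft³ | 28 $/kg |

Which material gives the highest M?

Normalizing units and computing the index:
  material S: σ_y = 402.0 MPa, ρ = 10300 kg/m³, cost = 36.00 $/kg
  material Y: σ_y = 45.20 MPa, ρ = 2211 kg/m³, cost = 7.410 $/kg
  material X: σ_y = 303.0 MPa, ρ = 1852 kg/m³, cost = 440.0 $/kg
  material W: σ_y = 1786 MPa, ρ = 8089 kg/m³, cost = 28.00 $/kg
  material W: M = 7.88 kN·m per $
  material Y: M = 2.76 kN·m per $
  material S: M = 1.08 kN·m per $
  material X: M = 0.372 kN·m per $
Highest index: material W.

material W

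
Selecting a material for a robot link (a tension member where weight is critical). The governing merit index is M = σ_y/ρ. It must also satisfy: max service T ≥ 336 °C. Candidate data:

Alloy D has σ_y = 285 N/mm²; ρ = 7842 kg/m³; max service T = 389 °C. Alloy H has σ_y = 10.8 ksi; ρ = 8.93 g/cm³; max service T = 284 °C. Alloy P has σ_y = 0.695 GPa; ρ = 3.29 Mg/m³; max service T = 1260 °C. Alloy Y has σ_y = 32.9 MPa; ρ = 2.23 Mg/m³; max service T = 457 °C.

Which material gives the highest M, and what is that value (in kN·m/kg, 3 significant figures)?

Screen on constraints: max service T ≥ 336 °C. Survivors: alloy D, alloy P, alloy Y.
After converting to SI:
  alloy D: σ_y = 285.0 MPa, ρ = 7842 kg/m³
  alloy P: σ_y = 695.0 MPa, ρ = 3290 kg/m³
  alloy Y: σ_y = 32.90 MPa, ρ = 2230 kg/m³
  alloy P: M = 211 kN·m/kg
  alloy D: M = 36.3 kN·m/kg
  alloy Y: M = 14.8 kN·m/kg
Alloy P has the largest M.

alloy P, M = 211 kN·m/kg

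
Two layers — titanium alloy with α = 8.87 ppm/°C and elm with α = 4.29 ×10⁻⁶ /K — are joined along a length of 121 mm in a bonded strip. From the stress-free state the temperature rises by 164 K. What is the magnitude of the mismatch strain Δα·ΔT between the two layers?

7.51×10⁻⁴

Δα = |8.87 − 4.29|×10⁻⁶/K = 4.58×10⁻⁶/K.
Mismatch strain = Δα·ΔT = 4.58×10⁻⁶ × 164.0 = 7.51×10⁻⁴.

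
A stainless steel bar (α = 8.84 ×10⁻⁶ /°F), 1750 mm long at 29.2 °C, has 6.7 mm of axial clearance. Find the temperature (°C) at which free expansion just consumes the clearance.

270 °C

α = 8.84×10⁻⁶/°F × 9/5 = 15.9×10⁻⁶/K.
α·L₀·ΔT = 6.7 mm ⇒ ΔT = 6.7 / (15.9×10⁻⁶ × 1750.0) = 240.6 K.
T = 29.2 + 240.6 = 269.8 °C.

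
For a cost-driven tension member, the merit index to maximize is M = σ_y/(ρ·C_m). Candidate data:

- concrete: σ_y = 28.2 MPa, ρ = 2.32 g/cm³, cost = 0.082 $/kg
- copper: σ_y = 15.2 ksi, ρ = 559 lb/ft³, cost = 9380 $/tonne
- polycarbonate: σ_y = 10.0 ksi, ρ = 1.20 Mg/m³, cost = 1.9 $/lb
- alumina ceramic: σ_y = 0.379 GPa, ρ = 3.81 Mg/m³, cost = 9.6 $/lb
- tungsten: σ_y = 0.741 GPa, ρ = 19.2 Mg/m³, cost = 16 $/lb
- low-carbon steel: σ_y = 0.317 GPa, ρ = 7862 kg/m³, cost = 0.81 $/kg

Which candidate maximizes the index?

concrete

After converting to SI:
  concrete: σ_y = 28.20 MPa, ρ = 2320 kg/m³, cost = 0.08200 $/kg
  copper: σ_y = 104.8 MPa, ρ = 8954 kg/m³, cost = 9.380 $/kg
  polycarbonate: σ_y = 68.95 MPa, ρ = 1200 kg/m³, cost = 4.189 $/kg
  alumina ceramic: σ_y = 379.0 MPa, ρ = 3810 kg/m³, cost = 21.16 $/kg
  tungsten: σ_y = 741.0 MPa, ρ = 19200 kg/m³, cost = 35.27 $/kg
  low-carbon steel: σ_y = 317.0 MPa, ρ = 7862 kg/m³, cost = 0.8100 $/kg
  concrete: M = 148 kN·m per $
  low-carbon steel: M = 49.8 kN·m per $
  polycarbonate: M = 13.7 kN·m per $
  alumina ceramic: M = 4.70 kN·m per $
  copper: M = 1.25 kN·m per $
  tungsten: M = 1.09 kN·m per $
Concrete has the largest M.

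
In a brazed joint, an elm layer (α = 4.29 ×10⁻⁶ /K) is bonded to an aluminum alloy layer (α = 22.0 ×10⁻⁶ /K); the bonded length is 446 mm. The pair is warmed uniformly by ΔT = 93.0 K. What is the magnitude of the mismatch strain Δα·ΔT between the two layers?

Δα = |4.29 − 22.0|×10⁻⁶/K = 17.7×10⁻⁶/K.
Mismatch strain = Δα·ΔT = 17.7×10⁻⁶ × 93.0 = 1.65×10⁻³.

1.65×10⁻³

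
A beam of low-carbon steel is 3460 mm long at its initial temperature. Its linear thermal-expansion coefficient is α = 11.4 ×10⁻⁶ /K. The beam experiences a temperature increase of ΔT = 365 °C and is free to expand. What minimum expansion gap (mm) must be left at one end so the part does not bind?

14.4 mm

ΔL = α·L₀·ΔT = 11.4×10⁻⁶ × 3460 mm × 365.0 K = 14.4 mm.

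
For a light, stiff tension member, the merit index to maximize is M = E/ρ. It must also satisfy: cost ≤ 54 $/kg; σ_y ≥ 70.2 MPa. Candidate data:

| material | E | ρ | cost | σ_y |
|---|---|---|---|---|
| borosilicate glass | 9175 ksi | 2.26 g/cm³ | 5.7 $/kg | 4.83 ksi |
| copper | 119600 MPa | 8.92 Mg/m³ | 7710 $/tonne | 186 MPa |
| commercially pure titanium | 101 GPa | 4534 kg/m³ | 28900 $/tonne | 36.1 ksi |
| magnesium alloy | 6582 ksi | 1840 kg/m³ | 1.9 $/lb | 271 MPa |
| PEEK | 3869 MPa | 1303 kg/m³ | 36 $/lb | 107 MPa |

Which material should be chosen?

Screen on constraints: cost ≤ 54 $/kg; σ_y ≥ 70.2 MPa. Survivors: copper, commercially pure titanium, magnesium alloy.
Convert each candidate to consistent units, then evaluate M:
  copper: E = 119.6 GPa, ρ = 8920 kg/m³
  commercially pure titanium: E = 101.0 GPa, ρ = 4534 kg/m³
  magnesium alloy: E = 45.38 GPa, ρ = 1840 kg/m³
  magnesium alloy: M = 24.7 MN·m/kg
  commercially pure titanium: M = 22.3 MN·m/kg
  copper: M = 13.4 MN·m/kg
Magnesium alloy ranks first.

magnesium alloy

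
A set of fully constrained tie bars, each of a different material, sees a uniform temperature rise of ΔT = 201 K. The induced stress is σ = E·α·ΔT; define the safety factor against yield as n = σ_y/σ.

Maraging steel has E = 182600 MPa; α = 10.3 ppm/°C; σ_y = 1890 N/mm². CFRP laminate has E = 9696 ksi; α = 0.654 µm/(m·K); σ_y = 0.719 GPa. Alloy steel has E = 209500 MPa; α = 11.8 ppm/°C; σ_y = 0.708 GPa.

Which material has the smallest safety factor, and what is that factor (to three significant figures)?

alloy steel, n = 1.42

In consistent units (E in GPa, α in ×10⁻⁶/K, σ_y in MPa):
  maraging steel: E = 182.6, α = 10.3, σ_y = 1890 → σ = 378 MPa, n = 5.00
  CFRP laminate: E = 66.85, α = 0.654, σ_y = 719.0 → σ = 8.79 MPa, n = 81.8
  alloy steel: E = 209.5, α = 11.8, σ_y = 708.0 → σ = 497 MPa, n = 1.42
Smallest n: alloy steel with n = 1.42.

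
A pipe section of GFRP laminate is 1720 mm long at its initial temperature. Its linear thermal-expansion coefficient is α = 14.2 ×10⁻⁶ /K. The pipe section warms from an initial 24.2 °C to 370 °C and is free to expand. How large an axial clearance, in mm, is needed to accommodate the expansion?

8.45 mm

ΔT = 370 − 24.2 = 345.8 K.
ΔL = α·L₀·ΔT = 14.2×10⁻⁶ × 1720 mm × 345.8 K = 8.45 mm.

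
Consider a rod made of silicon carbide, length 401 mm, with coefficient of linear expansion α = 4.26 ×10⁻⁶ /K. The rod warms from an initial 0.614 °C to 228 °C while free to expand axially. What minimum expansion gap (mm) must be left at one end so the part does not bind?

0.388 mm

ΔT = 228 − 0.614 = 227.4 K.
ΔL = α·L₀·ΔT = 4.26×10⁻⁶ × 401 mm × 227.4 K = 0.388 mm.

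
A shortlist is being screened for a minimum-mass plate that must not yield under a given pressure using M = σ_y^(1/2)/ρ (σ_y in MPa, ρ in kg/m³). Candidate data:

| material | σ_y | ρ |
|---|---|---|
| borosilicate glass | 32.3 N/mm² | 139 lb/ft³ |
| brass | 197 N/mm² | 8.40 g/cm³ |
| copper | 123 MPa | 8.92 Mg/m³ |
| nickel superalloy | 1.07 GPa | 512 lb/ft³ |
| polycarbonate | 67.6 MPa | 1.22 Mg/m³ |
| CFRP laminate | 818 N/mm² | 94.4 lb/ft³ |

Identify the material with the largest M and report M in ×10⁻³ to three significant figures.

CFRP laminate, M = 18.9×10⁻³

Convert each candidate to consistent units, then evaluate M:
  borosilicate glass: σ_y = 32.30 MPa, ρ = 2227 kg/m³
  brass: σ_y = 197.0 MPa, ρ = 8400 kg/m³
  copper: σ_y = 123.0 MPa, ρ = 8920 kg/m³
  nickel superalloy: σ_y = 1070 MPa, ρ = 8201 kg/m³
  polycarbonate: σ_y = 67.60 MPa, ρ = 1220 kg/m³
  CFRP laminate: σ_y = 818.0 MPa, ρ = 1512 kg/m³
  CFRP laminate: M = 18.9×10⁻³
  polycarbonate: M = 6.74×10⁻³
  nickel superalloy: M = 3.99×10⁻³
  borosilicate glass: M = 2.55×10⁻³
  brass: M = 1.67×10⁻³
  copper: M = 1.24×10⁻³
CFRP laminate ranks first.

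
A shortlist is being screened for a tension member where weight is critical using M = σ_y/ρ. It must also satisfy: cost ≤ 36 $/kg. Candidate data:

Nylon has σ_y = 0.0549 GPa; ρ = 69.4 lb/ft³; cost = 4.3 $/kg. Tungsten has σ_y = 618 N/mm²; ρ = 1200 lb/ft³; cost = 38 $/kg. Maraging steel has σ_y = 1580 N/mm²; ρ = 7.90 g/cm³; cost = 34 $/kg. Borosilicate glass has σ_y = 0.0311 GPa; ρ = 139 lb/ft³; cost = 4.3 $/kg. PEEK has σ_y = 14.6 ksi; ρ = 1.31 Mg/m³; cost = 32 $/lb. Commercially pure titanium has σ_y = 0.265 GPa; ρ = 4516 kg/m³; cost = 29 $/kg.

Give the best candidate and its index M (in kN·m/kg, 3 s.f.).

maraging steel, M = 200 kN·m/kg

Screen on constraints: cost ≤ 36 $/kg. Survivors: nylon, maraging steel, borosilicate glass, commercially pure titanium.
In SI units:
  nylon: σ_y = 54.90 MPa, ρ = 1112 kg/m³
  maraging steel: σ_y = 1580 MPa, ρ = 7900 kg/m³
  borosilicate glass: σ_y = 31.10 MPa, ρ = 2227 kg/m³
  commercially pure titanium: σ_y = 265.0 MPa, ρ = 4516 kg/m³
  maraging steel: M = 200 kN·m/kg
  commercially pure titanium: M = 58.7 kN·m/kg
  nylon: M = 49.4 kN·m/kg
  borosilicate glass: M = 14.0 kN·m/kg
Maraging steel has the largest M.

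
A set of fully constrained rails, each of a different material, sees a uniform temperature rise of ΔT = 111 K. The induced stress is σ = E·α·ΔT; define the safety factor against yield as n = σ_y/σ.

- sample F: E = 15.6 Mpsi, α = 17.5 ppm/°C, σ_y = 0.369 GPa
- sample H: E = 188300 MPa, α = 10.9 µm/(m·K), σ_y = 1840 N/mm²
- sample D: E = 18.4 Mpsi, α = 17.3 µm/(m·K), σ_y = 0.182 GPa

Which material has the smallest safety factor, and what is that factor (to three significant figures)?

sample D, n = 0.747

Converting E to GPa, α to ×10⁻⁶/K, σ_y to MPa, then σ and n for each:
  sample F: E = 107.6, α = 17.5, σ_y = 369.0 → σ = 209 MPa, n = 1.77
  sample H: E = 188.3, α = 10.9, σ_y = 1840 → σ = 228 MPa, n = 8.08
  sample D: E = 126.9, α = 17.3, σ_y = 182.0 → σ = 244 MPa, n = 0.747
The minimum is sample D at n = 0.747.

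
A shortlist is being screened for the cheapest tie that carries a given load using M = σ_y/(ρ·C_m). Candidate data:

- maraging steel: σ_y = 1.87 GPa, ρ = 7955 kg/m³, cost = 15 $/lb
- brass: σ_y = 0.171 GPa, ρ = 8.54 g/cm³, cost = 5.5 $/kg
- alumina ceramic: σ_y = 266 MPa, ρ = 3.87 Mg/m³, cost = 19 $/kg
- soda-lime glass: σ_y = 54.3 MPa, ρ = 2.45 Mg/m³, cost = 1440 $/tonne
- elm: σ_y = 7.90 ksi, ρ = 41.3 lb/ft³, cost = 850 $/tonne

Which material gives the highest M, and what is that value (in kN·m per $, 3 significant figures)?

elm, M = 96.9 kN·m per $

After converting to SI:
  maraging steel: σ_y = 1870 MPa, ρ = 7955 kg/m³, cost = 33.07 $/kg
  brass: σ_y = 171.0 MPa, ρ = 8540 kg/m³, cost = 5.500 $/kg
  alumina ceramic: σ_y = 266.0 MPa, ρ = 3870 kg/m³, cost = 19.00 $/kg
  soda-lime glass: σ_y = 54.30 MPa, ρ = 2450 kg/m³, cost = 1.440 $/kg
  elm: σ_y = 54.47 MPa, ρ = 661.6 kg/m³, cost = 0.8500 $/kg
  elm: M = 96.9 kN·m per $
  soda-lime glass: M = 15.4 kN·m per $
  maraging steel: M = 7.11 kN·m per $
  brass: M = 3.64 kN·m per $
  alumina ceramic: M = 3.62 kN·m per $
Elm ranks first.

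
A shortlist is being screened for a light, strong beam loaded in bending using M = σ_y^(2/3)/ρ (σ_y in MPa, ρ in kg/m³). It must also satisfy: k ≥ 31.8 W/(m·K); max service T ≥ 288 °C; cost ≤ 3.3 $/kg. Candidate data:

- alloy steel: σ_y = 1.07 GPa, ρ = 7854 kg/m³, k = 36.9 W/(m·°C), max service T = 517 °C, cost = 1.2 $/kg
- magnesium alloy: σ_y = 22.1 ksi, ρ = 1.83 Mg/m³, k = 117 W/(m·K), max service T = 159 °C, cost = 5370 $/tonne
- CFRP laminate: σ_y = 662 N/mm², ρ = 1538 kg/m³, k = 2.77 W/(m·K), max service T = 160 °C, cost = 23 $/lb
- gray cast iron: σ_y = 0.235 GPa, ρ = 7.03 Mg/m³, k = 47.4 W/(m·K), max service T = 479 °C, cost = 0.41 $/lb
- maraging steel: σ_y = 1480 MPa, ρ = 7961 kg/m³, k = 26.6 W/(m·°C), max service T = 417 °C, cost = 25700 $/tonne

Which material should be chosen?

Screen on constraints: k ≥ 31.8 W/(m·K); max service T ≥ 288 °C; cost ≤ 3.3 $/kg. Survivors: alloy steel, gray cast iron.
In SI units:
  alloy steel: σ_y = 1070 MPa, ρ = 7854 kg/m³
  gray cast iron: σ_y = 235.0 MPa, ρ = 7030 kg/m³
  alloy steel: M = 13.3×10⁻³
  gray cast iron: M = 5.42×10⁻³
Alloy steel ranks first.

alloy steel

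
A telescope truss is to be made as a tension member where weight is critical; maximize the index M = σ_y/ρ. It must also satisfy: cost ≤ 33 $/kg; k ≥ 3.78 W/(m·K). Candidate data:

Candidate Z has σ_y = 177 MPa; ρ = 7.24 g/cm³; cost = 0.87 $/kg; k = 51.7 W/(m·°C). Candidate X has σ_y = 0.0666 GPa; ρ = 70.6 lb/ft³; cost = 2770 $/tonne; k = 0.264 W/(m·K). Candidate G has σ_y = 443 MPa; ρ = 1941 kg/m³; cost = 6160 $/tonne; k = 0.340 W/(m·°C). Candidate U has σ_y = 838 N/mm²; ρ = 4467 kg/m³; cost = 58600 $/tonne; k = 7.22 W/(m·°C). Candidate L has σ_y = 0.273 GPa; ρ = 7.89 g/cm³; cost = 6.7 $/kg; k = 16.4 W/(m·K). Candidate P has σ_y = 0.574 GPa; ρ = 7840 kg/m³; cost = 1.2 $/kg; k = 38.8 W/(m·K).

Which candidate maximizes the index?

candidate P

Screen on constraints: cost ≤ 33 $/kg; k ≥ 3.78 W/(m·K). Survivors: candidate Z, candidate L, candidate P.
Convert each candidate to consistent units, then evaluate M:
  candidate Z: σ_y = 177.0 MPa, ρ = 7240 kg/m³
  candidate L: σ_y = 273.0 MPa, ρ = 7890 kg/m³
  candidate P: σ_y = 574.0 MPa, ρ = 7840 kg/m³
  candidate P: M = 73.2 kN·m/kg
  candidate L: M = 34.6 kN·m/kg
  candidate Z: M = 24.4 kN·m/kg
The maximum is for candidate P.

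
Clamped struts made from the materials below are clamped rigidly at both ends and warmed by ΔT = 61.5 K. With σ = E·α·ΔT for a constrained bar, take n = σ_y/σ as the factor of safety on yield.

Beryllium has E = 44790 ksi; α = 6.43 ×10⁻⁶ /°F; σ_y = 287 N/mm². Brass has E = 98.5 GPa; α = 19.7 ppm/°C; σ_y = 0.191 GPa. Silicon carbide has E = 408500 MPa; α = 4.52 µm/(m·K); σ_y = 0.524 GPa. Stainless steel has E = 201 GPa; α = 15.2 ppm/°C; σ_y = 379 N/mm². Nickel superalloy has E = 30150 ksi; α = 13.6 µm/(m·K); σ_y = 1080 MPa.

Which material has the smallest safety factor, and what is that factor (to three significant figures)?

In consistent units (E in GPa, α in ×10⁻⁶/K, σ_y in MPa):
  beryllium: E = 308.8, α = 11.6, σ_y = 287.0 → σ = 220 MPa, n = 1.31
  brass: E = 98.50, α = 19.7, σ_y = 191.0 → σ = 119 MPa, n = 1.60
  silicon carbide: E = 408.5, α = 4.52, σ_y = 524.0 → σ = 114 MPa, n = 4.61
  stainless steel: E = 201.0, α = 15.2, σ_y = 379.0 → σ = 188 MPa, n = 2.02
  nickel superalloy: E = 207.9, α = 13.6, σ_y = 1080 → σ = 174 MPa, n = 6.21
Smallest n: beryllium with n = 1.31.

beryllium, n = 1.31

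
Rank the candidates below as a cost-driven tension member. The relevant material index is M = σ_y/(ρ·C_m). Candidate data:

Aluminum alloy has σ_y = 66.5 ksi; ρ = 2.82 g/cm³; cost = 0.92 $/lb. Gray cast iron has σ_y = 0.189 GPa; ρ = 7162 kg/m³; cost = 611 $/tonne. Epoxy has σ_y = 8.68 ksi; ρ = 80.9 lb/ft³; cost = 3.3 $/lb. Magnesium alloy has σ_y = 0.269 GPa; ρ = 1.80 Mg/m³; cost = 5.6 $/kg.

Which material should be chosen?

Putting every candidate on a common basis:
  aluminum alloy: σ_y = 458.5 MPa, ρ = 2820 kg/m³, cost = 2.028 $/kg
  gray cast iron: σ_y = 189.0 MPa, ρ = 7162 kg/m³, cost = 0.6110 $/kg
  epoxy: σ_y = 59.85 MPa, ρ = 1296 kg/m³, cost = 7.275 $/kg
  magnesium alloy: σ_y = 269.0 MPa, ρ = 1800 kg/m³, cost = 5.600 $/kg
  aluminum alloy: M = 80.2 kN·m per $
  gray cast iron: M = 43.2 kN·m per $
  magnesium alloy: M = 26.7 kN·m per $
  epoxy: M = 6.35 kN·m per $
Highest index: aluminum alloy.

aluminum alloy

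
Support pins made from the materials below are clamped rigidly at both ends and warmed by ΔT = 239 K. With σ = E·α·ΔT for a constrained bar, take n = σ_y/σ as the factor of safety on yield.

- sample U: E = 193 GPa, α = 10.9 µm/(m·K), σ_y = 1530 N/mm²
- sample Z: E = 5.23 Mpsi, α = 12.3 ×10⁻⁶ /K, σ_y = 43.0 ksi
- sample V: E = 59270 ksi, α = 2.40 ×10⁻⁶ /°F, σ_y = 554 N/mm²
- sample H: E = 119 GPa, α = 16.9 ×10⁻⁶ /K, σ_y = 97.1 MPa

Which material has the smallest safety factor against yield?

Per material, after unit conversion:
  sample U: E = 193.0, α = 10.9, σ_y = 1530 → σ = 503 MPa, n = 3.04
  sample Z: E = 36.06, α = 12.3, σ_y = 296.5 → σ = 106 MPa, n = 2.80
  sample V: E = 408.7, α = 4.32, σ_y = 554.0 → σ = 422 MPa, n = 1.31
  sample H: E = 119.0, α = 16.9, σ_y = 97.10 → σ = 481 MPa, n = 0.202
Smallest n: sample H with n = 0.202.

sample H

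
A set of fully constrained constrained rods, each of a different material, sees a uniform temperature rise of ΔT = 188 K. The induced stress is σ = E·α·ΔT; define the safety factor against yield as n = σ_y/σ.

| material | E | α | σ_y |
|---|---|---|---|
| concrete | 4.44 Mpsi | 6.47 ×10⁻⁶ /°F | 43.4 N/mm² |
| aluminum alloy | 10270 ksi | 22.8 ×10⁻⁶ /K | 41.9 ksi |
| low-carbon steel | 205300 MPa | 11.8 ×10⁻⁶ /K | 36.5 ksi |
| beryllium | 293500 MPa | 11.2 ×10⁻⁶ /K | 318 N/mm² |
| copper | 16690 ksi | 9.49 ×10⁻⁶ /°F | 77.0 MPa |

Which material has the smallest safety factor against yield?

Per material, after unit conversion:
  concrete: E = 30.61, α = 11.6, σ_y = 43.40 → σ = 67.0 MPa, n = 0.648
  aluminum alloy: E = 70.81, α = 22.8, σ_y = 288.9 → σ = 304 MPa, n = 0.952
  low-carbon steel: E = 205.3, α = 11.8, σ_y = 251.7 → σ = 455 MPa, n = 0.553
  beryllium: E = 293.5, α = 11.2, σ_y = 318.0 → σ = 618 MPa, n = 0.515
  copper: E = 115.1, α = 17.1, σ_y = 77.00 → σ = 370 MPa, n = 0.208
Smallest n: copper with n = 0.208.

copper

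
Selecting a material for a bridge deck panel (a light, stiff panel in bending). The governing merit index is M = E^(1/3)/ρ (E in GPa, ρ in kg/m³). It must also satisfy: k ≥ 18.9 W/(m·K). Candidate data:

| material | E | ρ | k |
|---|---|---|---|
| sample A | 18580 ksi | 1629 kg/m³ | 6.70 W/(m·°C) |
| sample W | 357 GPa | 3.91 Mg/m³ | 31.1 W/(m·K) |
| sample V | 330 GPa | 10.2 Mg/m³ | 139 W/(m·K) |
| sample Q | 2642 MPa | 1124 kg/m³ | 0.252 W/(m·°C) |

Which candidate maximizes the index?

Screen on constraints: k ≥ 18.9 W/(m·K). Survivors: sample W, sample V.
Normalizing units and computing the index:
  sample W: E = 357.0 GPa, ρ = 3910 kg/m³
  sample V: E = 330.0 GPa, ρ = 10200 kg/m³
  sample W: M = 1.81×10⁻³
  sample V: M = 0.677×10⁻³
Sample W has the largest M.

sample W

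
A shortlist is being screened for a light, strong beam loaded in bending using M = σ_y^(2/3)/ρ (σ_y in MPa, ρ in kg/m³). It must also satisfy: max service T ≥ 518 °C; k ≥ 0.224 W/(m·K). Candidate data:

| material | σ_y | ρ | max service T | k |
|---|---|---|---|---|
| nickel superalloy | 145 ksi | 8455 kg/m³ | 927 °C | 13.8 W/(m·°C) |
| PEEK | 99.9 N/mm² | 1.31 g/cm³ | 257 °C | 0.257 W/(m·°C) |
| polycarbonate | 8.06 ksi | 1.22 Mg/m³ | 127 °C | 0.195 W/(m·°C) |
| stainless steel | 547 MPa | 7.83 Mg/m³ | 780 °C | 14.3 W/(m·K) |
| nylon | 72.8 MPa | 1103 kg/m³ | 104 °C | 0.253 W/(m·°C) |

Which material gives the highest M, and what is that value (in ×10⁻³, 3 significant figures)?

nickel superalloy, M = 11.8×10⁻³

Screen on constraints: max service T ≥ 518 °C; k ≥ 0.224 W/(m·K). Survivors: nickel superalloy, stainless steel.
After converting to SI:
  nickel superalloy: σ_y = 999.7 MPa, ρ = 8455 kg/m³
  stainless steel: σ_y = 547.0 MPa, ρ = 7830 kg/m³
  nickel superalloy: M = 11.8×10⁻³
  stainless steel: M = 8.54×10⁻³
The maximum is for nickel superalloy.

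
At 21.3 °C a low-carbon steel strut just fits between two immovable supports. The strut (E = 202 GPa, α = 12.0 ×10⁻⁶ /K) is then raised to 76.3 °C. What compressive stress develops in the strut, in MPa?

ΔT = 55.00 K. Constrained thermal stress σ = E·α·ΔT = 202.0×10³ MPa × 12.0×10⁻⁶ × 55.00 = 133 MPa (compressive).

133 MPa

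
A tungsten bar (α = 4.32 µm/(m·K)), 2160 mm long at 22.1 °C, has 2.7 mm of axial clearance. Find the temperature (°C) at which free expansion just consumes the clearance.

311 °C

α·L₀·ΔT = 2.7 mm ⇒ ΔT = 2.7 / (4.32×10⁻⁶ × 2160.0) = 289.4 K.
T = 22.1 + 289.4 = 311.5 °C.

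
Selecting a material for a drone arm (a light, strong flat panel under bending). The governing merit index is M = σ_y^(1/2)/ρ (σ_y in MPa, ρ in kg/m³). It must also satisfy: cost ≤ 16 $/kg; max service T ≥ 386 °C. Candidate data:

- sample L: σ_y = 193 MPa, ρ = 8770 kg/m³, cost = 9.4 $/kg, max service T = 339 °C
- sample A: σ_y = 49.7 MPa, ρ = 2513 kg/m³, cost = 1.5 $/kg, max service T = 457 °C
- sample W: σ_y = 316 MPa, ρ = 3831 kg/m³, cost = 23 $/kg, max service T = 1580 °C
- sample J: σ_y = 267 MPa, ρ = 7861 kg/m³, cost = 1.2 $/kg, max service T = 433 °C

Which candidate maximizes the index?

sample A

Screen on constraints: cost ≤ 16 $/kg; max service T ≥ 386 °C. Survivors: sample A, sample J.
Evaluate M for each candidate:
  sample A: M = 2.81×10⁻³
  sample J: M = 2.08×10⁻³
The maximum is for sample A.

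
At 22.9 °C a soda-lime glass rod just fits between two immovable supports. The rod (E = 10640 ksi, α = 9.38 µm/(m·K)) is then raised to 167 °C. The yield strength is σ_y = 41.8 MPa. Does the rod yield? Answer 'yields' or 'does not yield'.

E = 10640 ksi = 73.36 GPa.
ΔT = 144.1 K. Constrained thermal stress σ = E·α·ΔT = 73.36×10³ MPa × 9.38×10⁻⁶ × 144.1 = 99.2 MPa (compressive).
Compare to σ_y = 41.8 MPa: σ ≥ σ_y, so it yields.

yields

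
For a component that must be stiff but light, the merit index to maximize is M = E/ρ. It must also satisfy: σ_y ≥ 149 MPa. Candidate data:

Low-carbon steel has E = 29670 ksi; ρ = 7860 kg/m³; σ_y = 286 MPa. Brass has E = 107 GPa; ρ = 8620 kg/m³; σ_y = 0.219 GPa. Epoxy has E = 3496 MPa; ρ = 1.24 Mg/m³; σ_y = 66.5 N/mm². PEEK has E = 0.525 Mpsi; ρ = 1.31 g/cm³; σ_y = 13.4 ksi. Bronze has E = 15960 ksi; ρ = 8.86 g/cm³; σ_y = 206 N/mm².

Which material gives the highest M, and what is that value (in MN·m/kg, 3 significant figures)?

Screen on constraints: σ_y ≥ 149 MPa. Survivors: low-carbon steel, brass, bronze.
In SI units:
  low-carbon steel: E = 204.6 GPa, ρ = 7860 kg/m³
  brass: E = 107.0 GPa, ρ = 8620 kg/m³
  bronze: E = 110.0 GPa, ρ = 8860 kg/m³
  low-carbon steel: M = 26.0 MN·m/kg
  bronze: M = 12.4 MN·m/kg
  brass: M = 12.4 MN·m/kg
Low-carbon steel has the largest M.

low-carbon steel, M = 26.0 MN·m/kg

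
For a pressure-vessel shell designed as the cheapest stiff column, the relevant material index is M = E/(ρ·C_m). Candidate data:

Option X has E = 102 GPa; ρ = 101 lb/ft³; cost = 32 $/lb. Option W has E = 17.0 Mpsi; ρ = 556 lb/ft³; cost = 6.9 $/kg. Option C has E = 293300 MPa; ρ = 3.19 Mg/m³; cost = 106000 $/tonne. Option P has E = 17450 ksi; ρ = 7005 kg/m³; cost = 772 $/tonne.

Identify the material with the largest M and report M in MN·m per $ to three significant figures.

option P, M = 22.2 MN·m per $

In SI units:
  option X: E = 102.0 GPa, ρ = 1618 kg/m³, cost = 70.55 $/kg
  option W: E = 117.2 GPa, ρ = 8906 kg/m³, cost = 6.900 $/kg
  option C: E = 293.3 GPa, ρ = 3190 kg/m³, cost = 106.0 $/kg
  option P: E = 120.3 GPa, ρ = 7005 kg/m³, cost = 0.7720 $/kg
  option P: M = 22.2 MN·m per $
  option W: M = 1.91 MN·m per $
  option X: M = 0.894 MN·m per $
  option C: M = 0.867 MN·m per $
The maximum is for option P.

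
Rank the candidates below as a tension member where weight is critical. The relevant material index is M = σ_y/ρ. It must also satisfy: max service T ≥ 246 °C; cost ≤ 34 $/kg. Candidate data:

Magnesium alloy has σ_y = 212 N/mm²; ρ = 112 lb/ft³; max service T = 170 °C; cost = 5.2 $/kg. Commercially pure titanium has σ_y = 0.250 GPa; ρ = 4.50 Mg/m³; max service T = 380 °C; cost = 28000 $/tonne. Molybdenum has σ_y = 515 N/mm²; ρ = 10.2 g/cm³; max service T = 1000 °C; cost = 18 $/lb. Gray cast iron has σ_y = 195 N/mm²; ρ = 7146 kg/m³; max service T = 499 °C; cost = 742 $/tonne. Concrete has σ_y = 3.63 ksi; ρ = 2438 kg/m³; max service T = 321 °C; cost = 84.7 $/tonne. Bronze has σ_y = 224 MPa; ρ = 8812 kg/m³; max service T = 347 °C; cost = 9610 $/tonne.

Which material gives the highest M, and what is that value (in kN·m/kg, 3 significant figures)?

commercially pure titanium, M = 55.6 kN·m/kg

Screen on constraints: max service T ≥ 246 °C; cost ≤ 34 $/kg. Survivors: commercially pure titanium, gray cast iron, concrete, bronze.
In SI units:
  commercially pure titanium: σ_y = 250.0 MPa, ρ = 4500 kg/m³
  gray cast iron: σ_y = 195.0 MPa, ρ = 7146 kg/m³
  concrete: σ_y = 25.03 MPa, ρ = 2438 kg/m³
  bronze: σ_y = 224.0 MPa, ρ = 8812 kg/m³
  commercially pure titanium: M = 55.6 kN·m/kg
  gray cast iron: M = 27.3 kN·m/kg
  bronze: M = 25.4 kN·m/kg
  concrete: M = 10.3 kN·m/kg
Commercially pure titanium ranks first.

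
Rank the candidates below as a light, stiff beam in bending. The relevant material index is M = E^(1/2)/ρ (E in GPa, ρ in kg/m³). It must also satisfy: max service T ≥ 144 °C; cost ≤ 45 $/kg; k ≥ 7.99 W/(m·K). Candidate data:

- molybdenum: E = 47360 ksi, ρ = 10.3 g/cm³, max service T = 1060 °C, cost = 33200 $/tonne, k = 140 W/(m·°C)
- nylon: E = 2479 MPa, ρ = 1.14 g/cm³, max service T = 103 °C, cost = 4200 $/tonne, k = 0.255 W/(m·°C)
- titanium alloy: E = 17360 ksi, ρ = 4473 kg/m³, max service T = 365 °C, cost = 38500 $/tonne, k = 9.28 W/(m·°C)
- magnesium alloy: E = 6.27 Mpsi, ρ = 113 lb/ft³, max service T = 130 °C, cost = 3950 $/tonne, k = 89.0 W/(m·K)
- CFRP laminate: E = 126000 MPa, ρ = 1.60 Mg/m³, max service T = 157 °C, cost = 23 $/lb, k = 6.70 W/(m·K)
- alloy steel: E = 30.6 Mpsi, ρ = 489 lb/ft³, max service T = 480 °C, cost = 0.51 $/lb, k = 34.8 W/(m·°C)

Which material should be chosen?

titanium alloy

Screen on constraints: max service T ≥ 144 °C; cost ≤ 45 $/kg; k ≥ 7.99 W/(m·K). Survivors: molybdenum, titanium alloy, alloy steel.
After converting to SI:
  molybdenum: E = 326.5 GPa, ρ = 10300 kg/m³
  titanium alloy: E = 119.7 GPa, ρ = 4473 kg/m³
  alloy steel: E = 211.0 GPa, ρ = 7833 kg/m³
  titanium alloy: M = 2.45×10⁻³
  alloy steel: M = 1.85×10⁻³
  molybdenum: M = 1.75×10⁻³
Titanium alloy ranks first.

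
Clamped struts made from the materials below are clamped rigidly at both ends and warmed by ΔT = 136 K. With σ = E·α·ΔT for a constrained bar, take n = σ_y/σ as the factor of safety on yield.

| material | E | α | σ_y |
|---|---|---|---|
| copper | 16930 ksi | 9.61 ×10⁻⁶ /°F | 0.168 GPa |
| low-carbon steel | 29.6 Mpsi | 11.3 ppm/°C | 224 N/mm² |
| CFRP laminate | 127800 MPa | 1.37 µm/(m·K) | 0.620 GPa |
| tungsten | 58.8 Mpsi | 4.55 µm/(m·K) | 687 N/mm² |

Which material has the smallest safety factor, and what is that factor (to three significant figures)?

With everything in SI (GPa, ×10⁻⁶/K, MPa):
  copper: E = 116.7, α = 17.3, σ_y = 168.0 → σ = 275 MPa, n = 0.612
  low-carbon steel: E = 204.1, α = 11.3, σ_y = 224.0 → σ = 314 MPa, n = 0.714
  CFRP laminate: E = 127.8, α = 1.37, σ_y = 620.0 → σ = 23.8 MPa, n = 26.0
  tungsten: E = 405.4, α = 4.55, σ_y = 687.0 → σ = 251 MPa, n = 2.74
Smallest n: copper with n = 0.612.

copper, n = 0.612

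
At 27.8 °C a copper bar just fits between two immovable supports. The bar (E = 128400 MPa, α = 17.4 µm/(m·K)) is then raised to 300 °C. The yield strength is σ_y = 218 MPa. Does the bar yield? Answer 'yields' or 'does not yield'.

E = 128400 MPa = 128.4 GPa.
ΔT = 272.2 K. Constrained thermal stress σ = E·α·ΔT = 128.4×10³ MPa × 17.4×10⁻⁶ × 272.2 = 608 MPa (compressive).
Compare to σ_y = 218 MPa: σ ≥ σ_y, so it yields.

yields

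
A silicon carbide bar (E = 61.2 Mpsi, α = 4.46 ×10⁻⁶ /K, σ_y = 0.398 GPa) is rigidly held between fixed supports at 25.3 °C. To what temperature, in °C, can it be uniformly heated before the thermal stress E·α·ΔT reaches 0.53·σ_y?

E = 61.2 Mpsi = 422.0 GPa.
σ_y = 0.398 GPa = 398.0 MPa.
E·α·ΔT = 210.9 MPa ⇒ ΔT = 210.9 / (422.0×10³ × 4.46×10⁻⁶) = 112.1 K.
T = 25.3 + 112.1 = 137.4 °C.

137 °C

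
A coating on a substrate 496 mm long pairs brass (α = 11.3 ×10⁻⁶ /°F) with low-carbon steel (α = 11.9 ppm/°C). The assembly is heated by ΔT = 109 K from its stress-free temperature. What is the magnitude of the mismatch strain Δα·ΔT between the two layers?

brass: α = 11.3×10⁻⁶/°F × 9/5 = 20.3×10⁻⁶/K.
Δα = |20.3 − 11.9|×10⁻⁶/K = 8.44×10⁻⁶/K.
Mismatch strain = Δα·ΔT = 8.44×10⁻⁶ × 109.0 = 9.20×10⁻⁴.

9.20×10⁻⁴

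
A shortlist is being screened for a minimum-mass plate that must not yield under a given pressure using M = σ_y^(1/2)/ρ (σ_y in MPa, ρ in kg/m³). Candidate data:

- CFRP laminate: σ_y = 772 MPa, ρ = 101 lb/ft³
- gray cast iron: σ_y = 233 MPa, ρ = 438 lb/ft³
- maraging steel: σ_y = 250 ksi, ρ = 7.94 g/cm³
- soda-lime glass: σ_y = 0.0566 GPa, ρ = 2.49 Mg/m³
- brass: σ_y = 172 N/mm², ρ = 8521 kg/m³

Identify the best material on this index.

CFRP laminate

Normalizing units and computing the index:
  CFRP laminate: σ_y = 772.0 MPa, ρ = 1618 kg/m³
  gray cast iron: σ_y = 233.0 MPa, ρ = 7016 kg/m³
  maraging steel: σ_y = 1724 MPa, ρ = 7940 kg/m³
  soda-lime glass: σ_y = 56.60 MPa, ρ = 2490 kg/m³
  brass: σ_y = 172.0 MPa, ρ = 8521 kg/m³
  CFRP laminate: M = 17.2×10⁻³
  maraging steel: M = 5.23×10⁻³
  soda-lime glass: M = 3.02×10⁻³
  gray cast iron: M = 2.18×10⁻³
  brass: M = 1.54×10⁻³
CFRP laminate ranks first.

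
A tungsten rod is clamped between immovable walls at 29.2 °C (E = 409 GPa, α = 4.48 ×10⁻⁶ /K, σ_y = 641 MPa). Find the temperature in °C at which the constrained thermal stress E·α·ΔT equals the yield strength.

379 °C

E·α·ΔT = 641.0 MPa ⇒ ΔT = 641.0 / (409.0×10³ × 4.48×10⁻⁶) = 349.8 K.
T = 29.2 + 349.8 = 379.0 °C.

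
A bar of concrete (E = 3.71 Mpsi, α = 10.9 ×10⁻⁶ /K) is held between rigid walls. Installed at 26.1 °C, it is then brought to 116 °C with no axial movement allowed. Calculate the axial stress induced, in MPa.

E = 3.71 Mpsi = 25.58 GPa.
ΔT = 89.90 K. Constrained thermal stress σ = E·α·ΔT = 25.58×10³ MPa × 10.9×10⁻⁶ × 89.90 = 25.1 MPa (compressive).

25.1 MPa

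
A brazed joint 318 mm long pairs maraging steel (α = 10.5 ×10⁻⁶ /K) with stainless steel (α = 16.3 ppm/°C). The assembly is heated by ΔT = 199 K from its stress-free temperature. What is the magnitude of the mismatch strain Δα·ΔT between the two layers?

1.15×10⁻³

Δα = |10.5 − 16.3|×10⁻⁶/K = 5.80×10⁻⁶/K.
Mismatch strain = Δα·ΔT = 5.80×10⁻⁶ × 199.0 = 1.15×10⁻³.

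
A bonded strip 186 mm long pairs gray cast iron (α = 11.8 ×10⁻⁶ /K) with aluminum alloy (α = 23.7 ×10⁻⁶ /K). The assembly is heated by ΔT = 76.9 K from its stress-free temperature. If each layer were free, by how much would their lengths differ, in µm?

170 µm

Δα = |11.8 − 23.7|×10⁻⁶/K = 11.9×10⁻⁶/K.
ΔL_mismatch = Δα·L·ΔT = 11.9×10⁻⁶ × 186.0 mm × 76.9 K = 170 µm.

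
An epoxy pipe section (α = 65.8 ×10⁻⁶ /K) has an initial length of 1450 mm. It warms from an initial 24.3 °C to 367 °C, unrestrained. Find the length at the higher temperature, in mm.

1482.7 mm

ΔT = 367 − 24.3 = 342.7 K.
ΔL = α·L₀·ΔT = 65.8×10⁻⁶ × 1450 mm × 342.7 K = 32.7 mm.
L = L₀ + ΔL = 1450 + 32.7 = 1482.7 mm.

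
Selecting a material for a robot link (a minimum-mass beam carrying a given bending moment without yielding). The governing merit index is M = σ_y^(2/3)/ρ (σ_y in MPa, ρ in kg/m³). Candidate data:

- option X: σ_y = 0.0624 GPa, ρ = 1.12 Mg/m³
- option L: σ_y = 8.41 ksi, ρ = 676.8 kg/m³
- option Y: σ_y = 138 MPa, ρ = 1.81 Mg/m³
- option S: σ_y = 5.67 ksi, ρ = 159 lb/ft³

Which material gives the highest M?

Putting every candidate on a common basis:
  option X: σ_y = 62.40 MPa, ρ = 1120 kg/m³
  option L: σ_y = 57.98 MPa, ρ = 676.8 kg/m³
  option Y: σ_y = 138.0 MPa, ρ = 1810 kg/m³
  option S: σ_y = 39.09 MPa, ρ = 2547 kg/m³
  option L: M = 22.1×10⁻³
  option Y: M = 14.8×10⁻³
  option X: M = 14.0×10⁻³
  option S: M = 4.52×10⁻³
Option L ranks first.

option L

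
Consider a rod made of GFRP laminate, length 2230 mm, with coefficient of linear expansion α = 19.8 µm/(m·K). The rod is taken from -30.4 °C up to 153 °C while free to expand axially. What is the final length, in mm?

2238.1 mm

ΔT = 153 − (-30.4) = 183.4 K.
ΔL = α·L₀·ΔT = 19.8×10⁻⁶ × 2230 mm × 183.4 K = 8.10 mm.
L = L₀ + ΔL = 2230 + 8.10 = 2238.1 mm.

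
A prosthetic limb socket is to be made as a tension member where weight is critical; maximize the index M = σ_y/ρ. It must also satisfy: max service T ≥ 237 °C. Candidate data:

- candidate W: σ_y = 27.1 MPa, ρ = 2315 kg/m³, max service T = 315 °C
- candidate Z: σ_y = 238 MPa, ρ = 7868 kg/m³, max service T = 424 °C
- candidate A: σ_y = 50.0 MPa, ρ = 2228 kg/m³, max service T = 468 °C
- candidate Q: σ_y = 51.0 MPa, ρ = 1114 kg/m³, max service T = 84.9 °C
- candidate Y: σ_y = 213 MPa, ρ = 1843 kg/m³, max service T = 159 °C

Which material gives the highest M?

candidate Z

Screen on constraints: max service T ≥ 237 °C. Survivors: candidate W, candidate Z, candidate A.
Evaluate M for each candidate:
  candidate Z: M = 30.2 kN·m/kg
  candidate A: M = 22.4 kN·m/kg
  candidate W: M = 11.7 kN·m/kg
Candidate Z has the largest M.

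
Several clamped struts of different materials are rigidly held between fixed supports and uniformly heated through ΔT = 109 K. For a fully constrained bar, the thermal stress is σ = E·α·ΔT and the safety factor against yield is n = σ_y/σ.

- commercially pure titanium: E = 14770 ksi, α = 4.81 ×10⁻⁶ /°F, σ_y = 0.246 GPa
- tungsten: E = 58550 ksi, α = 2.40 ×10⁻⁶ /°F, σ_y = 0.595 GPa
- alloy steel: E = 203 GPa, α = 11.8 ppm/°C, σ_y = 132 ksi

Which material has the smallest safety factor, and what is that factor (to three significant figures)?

commercially pure titanium, n = 2.56

In consistent units (E in GPa, α in ×10⁻⁶/K, σ_y in MPa):
  commercially pure titanium: E = 101.8, α = 8.66, σ_y = 246.0 → σ = 96.1 MPa, n = 2.56
  tungsten: E = 403.7, α = 4.32, σ_y = 595.0 → σ = 190 MPa, n = 3.13
  alloy steel: E = 203.0, α = 11.8, σ_y = 910.1 → σ = 261 MPa, n = 3.49
Smallest n: commercially pure titanium with n = 2.56.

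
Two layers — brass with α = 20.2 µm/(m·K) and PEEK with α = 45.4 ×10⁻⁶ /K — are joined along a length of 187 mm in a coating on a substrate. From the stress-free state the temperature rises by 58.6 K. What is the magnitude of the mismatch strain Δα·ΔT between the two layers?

Δα = |20.2 − 45.4|×10⁻⁶/K = 25.2×10⁻⁶/K.
Mismatch strain = Δα·ΔT = 25.2×10⁻⁶ × 58.6 = 1.48×10⁻³.

1.48×10⁻³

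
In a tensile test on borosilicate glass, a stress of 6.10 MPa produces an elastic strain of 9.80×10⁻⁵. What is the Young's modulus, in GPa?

62.2 GPa

E = σ/ε = 6.10 MPa / 9.80×10⁻⁵ = 62240 MPa = 62.2 GPa.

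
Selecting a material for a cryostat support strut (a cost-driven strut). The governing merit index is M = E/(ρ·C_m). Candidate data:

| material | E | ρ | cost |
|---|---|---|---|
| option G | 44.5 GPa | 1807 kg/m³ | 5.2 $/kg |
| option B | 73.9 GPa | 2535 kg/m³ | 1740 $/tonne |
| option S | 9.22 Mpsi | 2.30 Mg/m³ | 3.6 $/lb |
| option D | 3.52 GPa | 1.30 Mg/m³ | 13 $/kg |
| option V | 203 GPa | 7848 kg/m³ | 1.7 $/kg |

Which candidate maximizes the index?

option B

Putting every candidate on a common basis:
  option G: E = 44.50 GPa, ρ = 1807 kg/m³, cost = 5.200 $/kg
  option B: E = 73.90 GPa, ρ = 2535 kg/m³, cost = 1.740 $/kg
  option S: E = 63.57 GPa, ρ = 2300 kg/m³, cost = 7.937 $/kg
  option D: E = 3.520 GPa, ρ = 1300 kg/m³, cost = 13.00 $/kg
  option V: E = 203.0 GPa, ρ = 7848 kg/m³, cost = 1.700 $/kg
  option B: M = 16.8 MN·m per $
  option V: M = 15.2 MN·m per $
  option G: M = 4.74 MN·m per $
  option S: M = 3.48 MN·m per $
  option D: M = 0.208 MN·m per $
Highest index: option B.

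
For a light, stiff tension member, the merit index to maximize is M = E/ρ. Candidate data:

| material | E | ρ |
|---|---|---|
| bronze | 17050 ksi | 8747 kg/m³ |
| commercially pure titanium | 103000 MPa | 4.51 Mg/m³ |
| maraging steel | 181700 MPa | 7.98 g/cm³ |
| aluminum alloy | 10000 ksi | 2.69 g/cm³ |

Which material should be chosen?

aluminum alloy

In SI units:
  bronze: E = 117.6 GPa, ρ = 8747 kg/m³
  commercially pure titanium: E = 103.0 GPa, ρ = 4510 kg/m³
  maraging steel: E = 181.7 GPa, ρ = 7980 kg/m³
  aluminum alloy: E = 68.95 GPa, ρ = 2690 kg/m³
  aluminum alloy: M = 25.6 MN·m/kg
  commercially pure titanium: M = 22.8 MN·m/kg
  maraging steel: M = 22.8 MN·m/kg
  bronze: M = 13.4 MN·m/kg
Highest index: aluminum alloy.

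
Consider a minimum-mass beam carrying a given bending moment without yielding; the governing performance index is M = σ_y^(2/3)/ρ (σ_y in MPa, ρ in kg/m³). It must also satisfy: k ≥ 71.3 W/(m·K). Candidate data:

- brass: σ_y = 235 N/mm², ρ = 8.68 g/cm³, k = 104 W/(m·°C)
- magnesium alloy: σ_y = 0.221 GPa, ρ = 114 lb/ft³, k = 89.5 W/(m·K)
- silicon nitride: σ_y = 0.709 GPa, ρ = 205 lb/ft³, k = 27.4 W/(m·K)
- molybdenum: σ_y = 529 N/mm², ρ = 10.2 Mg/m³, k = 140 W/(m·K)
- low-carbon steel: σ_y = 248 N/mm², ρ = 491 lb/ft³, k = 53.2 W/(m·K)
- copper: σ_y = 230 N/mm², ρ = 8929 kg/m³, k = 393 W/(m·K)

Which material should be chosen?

Screen on constraints: k ≥ 71.3 W/(m·K). Survivors: brass, magnesium alloy, molybdenum, copper.
Normalizing units and computing the index:
  brass: σ_y = 235.0 MPa, ρ = 8680 kg/m³
  magnesium alloy: σ_y = 221.0 MPa, ρ = 1826 kg/m³
  molybdenum: σ_y = 529.0 MPa, ρ = 10200 kg/m³
  copper: σ_y = 230.0 MPa, ρ = 8929 kg/m³
  magnesium alloy: M = 20.0×10⁻³
  molybdenum: M = 6.41×10⁻³
  brass: M = 4.39×10⁻³
  copper: M = 4.20×10⁻³
Magnesium alloy ranks first.

magnesium alloy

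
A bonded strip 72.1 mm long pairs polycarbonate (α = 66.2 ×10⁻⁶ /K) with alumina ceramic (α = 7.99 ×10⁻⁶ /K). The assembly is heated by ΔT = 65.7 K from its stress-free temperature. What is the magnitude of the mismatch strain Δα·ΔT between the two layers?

Δα = |66.2 − 7.99|×10⁻⁶/K = 58.2×10⁻⁶/K.
Mismatch strain = Δα·ΔT = 58.2×10⁻⁶ × 65.7 = 3.82×10⁻³.

3.82×10⁻³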